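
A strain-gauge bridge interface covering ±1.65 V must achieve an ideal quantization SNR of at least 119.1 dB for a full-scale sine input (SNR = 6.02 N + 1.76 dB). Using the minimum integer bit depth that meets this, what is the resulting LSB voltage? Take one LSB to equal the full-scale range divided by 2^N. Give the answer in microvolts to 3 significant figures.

Span: 1.65 V − (-1.65 V) = 3.3 V.
N ≥ (119.1 − 1.76)/6.02 = 19.492 → N_min = 20.
Step size = 3.3/1048576 V = 3.15 µV.

3.15 µV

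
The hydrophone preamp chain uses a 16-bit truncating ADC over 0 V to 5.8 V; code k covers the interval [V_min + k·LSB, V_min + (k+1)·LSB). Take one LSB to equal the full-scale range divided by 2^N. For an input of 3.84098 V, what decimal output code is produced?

Full-scale range = 5.8 V. LSB = 5.8 V / 2^16 ≈ 88.50 µV.
V_in − V_min = 3.84098 − (0) = 3.84098 V.
Divide by LSB: 3.84098 × 65536/5.8 = 43400.4250.
Truncating gives code 43400.

43400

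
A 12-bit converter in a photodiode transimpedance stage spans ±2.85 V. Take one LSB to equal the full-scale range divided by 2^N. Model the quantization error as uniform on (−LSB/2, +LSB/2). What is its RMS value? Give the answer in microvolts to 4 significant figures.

401.7 µV

Range = 2.85 − (-2.85) = 5.7 V.
One LSB is 5.7 V / 4096 = 1.39160 mV.
V_rms = LSB/√12 = 1.39160 mV / √12 = 401.7 µV.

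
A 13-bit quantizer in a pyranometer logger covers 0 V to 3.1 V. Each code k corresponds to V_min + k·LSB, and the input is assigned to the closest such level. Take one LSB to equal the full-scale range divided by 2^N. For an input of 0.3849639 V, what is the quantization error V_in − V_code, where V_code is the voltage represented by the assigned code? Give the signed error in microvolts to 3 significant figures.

V_FS = 3.1 V. LSB = 3.1 V / 2^13 ≈ 378.4 µV.
(V_in − V_min)/LSB = (0.3849639 − (0)) × 8192/3.1 = 1017.2982 → nearest code k = 1017.
V_code = V_min + k × range/2^13 = 0 + 1017 × 3.1/8192 = 0.3848510742 V.
V_in − V_code = 0.3849639 − (0.3848510742) = +113 µV.

+113 µV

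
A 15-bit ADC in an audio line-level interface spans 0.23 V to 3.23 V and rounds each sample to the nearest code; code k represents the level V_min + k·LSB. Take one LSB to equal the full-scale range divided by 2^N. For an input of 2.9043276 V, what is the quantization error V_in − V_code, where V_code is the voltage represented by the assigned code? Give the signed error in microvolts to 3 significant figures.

The full-scale span is 3.23 − (0.23) = 3 V. LSB = 3 V / 2^15 ≈ 91.55 µV.
Position in LSBs: (2.9043276 − (0.23)) × 32768/3 = 29210.7889; rounding gives k = 29211.
V_code = V_min + k × range/2^15 = 0.23 + 29211 × 3/32768 = 2.9043469238 V.
e = 2.9043276 − (2.9043469238) = −19.3 µV.

−19.3 µV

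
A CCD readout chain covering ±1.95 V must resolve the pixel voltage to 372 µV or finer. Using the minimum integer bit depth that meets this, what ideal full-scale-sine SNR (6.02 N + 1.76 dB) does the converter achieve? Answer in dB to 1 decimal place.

86.0 dB

The full-scale span is 1.95 − (-1.95) = 3.9 V.
Need 2^N ≥ 3.9 V / 372 µV = 10480 → N_min = 14.
6.02(14) + 1.76 = 86.04 dB.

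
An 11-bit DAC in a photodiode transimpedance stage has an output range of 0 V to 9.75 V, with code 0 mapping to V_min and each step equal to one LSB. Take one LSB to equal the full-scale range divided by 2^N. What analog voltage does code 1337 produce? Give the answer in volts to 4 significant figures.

Span = 9.75 V. LSB = 9.75 V / 2^11.
V_out = 0 + 1337 × (9.75/2048) V
      = 0 V + 6.36511 V = 6.36511 V.

6.365 V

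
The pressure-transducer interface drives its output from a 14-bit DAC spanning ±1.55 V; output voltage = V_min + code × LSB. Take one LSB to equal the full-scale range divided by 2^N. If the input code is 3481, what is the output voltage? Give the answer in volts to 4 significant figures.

Range = 1.55 − (-1.55) = 3.1 V. LSB = 3.1 V / 2^14.
Output = V_min + (3481/16384) × range = -1.55 + 0.212463 × 3.1 V
      = -1.55 + 0.658636 = -0.891364 V.

-0.8914 V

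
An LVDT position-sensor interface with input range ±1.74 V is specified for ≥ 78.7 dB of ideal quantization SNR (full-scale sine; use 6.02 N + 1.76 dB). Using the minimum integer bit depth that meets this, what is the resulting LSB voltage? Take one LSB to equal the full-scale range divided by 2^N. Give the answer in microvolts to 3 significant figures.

Range = 1.74 − (-1.74) = 3.48 V.
6.02 N + 1.76 ≥ 78.7 gives N ≥ 12.781, so the minimum integer is 13.
LSB = 3.48 V ÷ 2^13 = 3.48/8192 V = 425 µV.

425 µV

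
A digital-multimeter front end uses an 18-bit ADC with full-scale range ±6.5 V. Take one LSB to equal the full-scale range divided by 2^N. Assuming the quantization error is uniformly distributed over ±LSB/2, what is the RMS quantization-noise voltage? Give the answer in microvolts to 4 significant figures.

14.32 µV

The full-scale span is 6.5 − (-6.5) = 13 V.
One LSB is 13 V / 262144 = 49.5911 µV.
For a uniform distribution on [−LSB/2, +LSB/2], V_rms = LSB/√12 = 49.5911 µV/3.4641 = 14.32 µV.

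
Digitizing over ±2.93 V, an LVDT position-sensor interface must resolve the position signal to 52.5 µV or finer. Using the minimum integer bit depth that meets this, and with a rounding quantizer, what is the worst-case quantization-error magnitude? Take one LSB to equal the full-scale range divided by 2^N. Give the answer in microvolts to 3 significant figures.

22.4 µV

Range = 2.93 − (-2.93) = 5.86 V.
Need 2^N ≥ 5.86 V / 52.5 µV = 111600 → N_min = 17.
LSB = 5.86 V / 2^17 = 44.708 µV.
Max error for round-to-nearest is LSB/2 = 22.4 µV.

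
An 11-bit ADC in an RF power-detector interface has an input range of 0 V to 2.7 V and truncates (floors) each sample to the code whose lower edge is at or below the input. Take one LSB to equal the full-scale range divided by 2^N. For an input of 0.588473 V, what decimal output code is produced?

446

V_FS = 2.7 V. LSB = 2.7 V / 2^11 ≈ 1.318 mV.
(V_in − V_min) × 2^11/range = (0.588473 − (0)) × 2048/2.7 = 446.368.
Floor → code = 446.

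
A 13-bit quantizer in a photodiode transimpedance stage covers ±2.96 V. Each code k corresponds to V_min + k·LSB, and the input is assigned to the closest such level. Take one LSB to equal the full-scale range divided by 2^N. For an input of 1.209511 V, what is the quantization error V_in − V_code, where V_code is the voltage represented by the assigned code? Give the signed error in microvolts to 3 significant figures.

The full-scale span is 2.96 − (-2.96) = 5.92 V. LSB = 5.92 V / 2^13 ≈ 0.7227 mV.
(1.209511 − (-2.96)) / LSB = 4.169511 × 8192/5.92 = 5769.7017. Nearest integer: k = 5770.
V_code = -2.96 + (5770/8192) × 5.92 = 1.209726563 V.
V_in − V_code = 1.209511 − (1.209726563) = −216 µV.

−216 µV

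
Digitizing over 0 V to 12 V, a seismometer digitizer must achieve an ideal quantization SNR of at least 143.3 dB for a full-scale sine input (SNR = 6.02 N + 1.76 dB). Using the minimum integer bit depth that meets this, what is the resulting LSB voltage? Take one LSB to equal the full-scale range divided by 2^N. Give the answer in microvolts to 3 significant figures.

0.715 µV

Range is 12 V.
Solving 6.02 N ≥ 143.3 − 1.76: N ≥ 23.512. Round up → N = 24.
Step size = 12/16777216 V = 0.715 µV.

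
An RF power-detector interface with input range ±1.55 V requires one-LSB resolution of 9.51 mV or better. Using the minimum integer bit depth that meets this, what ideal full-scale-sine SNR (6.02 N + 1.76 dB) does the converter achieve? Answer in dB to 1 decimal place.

Range = 1.55 − (-1.55) = 3.1 V.
Required number of levels: 3.1/9.51 mV = 325.97; smallest N with 2^N ≥ that is 9.
6.02(9) + 1.76 = 55.94 dB.

55.9 dB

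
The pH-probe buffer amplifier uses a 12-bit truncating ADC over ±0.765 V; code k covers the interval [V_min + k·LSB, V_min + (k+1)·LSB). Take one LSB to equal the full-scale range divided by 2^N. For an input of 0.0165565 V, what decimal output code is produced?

Span: 0.765 V − (-0.765 V) = 1.53 V. LSB = 1.53 V / 2^12 ≈ 373.5 µV.
code = ⌊(V_in − V_min)/LSB⌋ = ⌊(V_in − V_min) × 2^12 / range⌋
     = ⌊(0.0165565 − (-0.765)) × 4096 / 1.53⌋ = ⌊0.7815565 × 4096/1.53⌋
     = ⌊2092.324⌋ = 2092.

2092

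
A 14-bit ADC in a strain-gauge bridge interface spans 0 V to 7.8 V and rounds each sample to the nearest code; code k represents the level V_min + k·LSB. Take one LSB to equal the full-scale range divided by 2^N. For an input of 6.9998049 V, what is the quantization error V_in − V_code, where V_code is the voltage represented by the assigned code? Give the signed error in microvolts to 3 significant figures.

+85.7 µV

Full-scale range = 7.8 V. LSB = 7.8 V / 2^14 ≈ 476.1 µV.
(V_in − V_min)/LSB = (6.9998049 − (0)) × 16384/7.8 = 14703.1799 → nearest code k = 14703.
V_code = V_min + k × range/2^14 = 0 + 14703 × 7.8/16384 = 6.9997192383 V.
Error = V_in − V_code = 6.9998049 − (6.9997192383) = +85.7 µV.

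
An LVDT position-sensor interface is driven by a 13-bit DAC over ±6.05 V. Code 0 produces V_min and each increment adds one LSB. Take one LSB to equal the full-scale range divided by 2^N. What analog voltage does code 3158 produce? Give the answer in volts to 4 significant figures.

-1.385 V

Range = 6.05 − (-6.05) = 12.1 V. LSB = 12.1 V / 2^13.
V_out = V_min + code × LSB = -6.05 V + 3158 × 12.1 V / 8192
      = -6.05 + 4.66453 = -1.38547 V.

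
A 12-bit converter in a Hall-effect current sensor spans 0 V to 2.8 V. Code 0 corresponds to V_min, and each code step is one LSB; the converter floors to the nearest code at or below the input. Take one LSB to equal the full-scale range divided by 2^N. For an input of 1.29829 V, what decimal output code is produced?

1899

Range is 2.8 V. LSB = 2.8 V / 2^12 ≈ 0.6836 mV.
V_in − V_min = 1.29829 − (0) = 1.29829 V.
Divide by LSB: 1.29829 × 4096/2.8 = 1899.2128.
Truncating gives code 1899.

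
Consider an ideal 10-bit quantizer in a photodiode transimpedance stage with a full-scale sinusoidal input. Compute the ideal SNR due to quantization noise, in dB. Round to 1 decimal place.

6.02(10) + 1.76 = 60.20 + 1.76 = 61.96 dB.

62.0 dB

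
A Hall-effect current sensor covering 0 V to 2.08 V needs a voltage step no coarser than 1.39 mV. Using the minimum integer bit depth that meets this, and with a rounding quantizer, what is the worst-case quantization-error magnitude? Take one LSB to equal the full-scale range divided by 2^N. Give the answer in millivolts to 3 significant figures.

0.508 mV

Full-scale range = 2.08 V.
Required number of levels: 2.08/1.39 mV = 1496.4; smallest N with 2^N ≥ that is 11.
Step size = 2.08/2048 V = 1.0156 mV.
Half an LSB is 0.508 mV.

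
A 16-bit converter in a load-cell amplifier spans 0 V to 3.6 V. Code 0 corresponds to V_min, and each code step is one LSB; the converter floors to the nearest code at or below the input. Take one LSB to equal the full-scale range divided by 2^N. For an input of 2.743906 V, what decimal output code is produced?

Range is 3.6 V. LSB = 3.6 V / 2^16 ≈ 54.93 µV.
V_in − V_min = 2.743906 − (0) = 2.743906 V.
Divide by LSB: 2.743906 × 65536/3.6 = 49951.2843.
Truncating gives code 49951.

49951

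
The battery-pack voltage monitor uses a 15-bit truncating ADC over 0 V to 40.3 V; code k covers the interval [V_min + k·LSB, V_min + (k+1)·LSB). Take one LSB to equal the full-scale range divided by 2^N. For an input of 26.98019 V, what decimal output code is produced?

21937

V_FS = 40.3 V. LSB = 40.3 V / 2^15 ≈ 1.230 mV.
(V_in − V_min) × 2^15/range = (26.98019 − (0)) × 32768/40.3 = 21937.639.
Floor → code = 21937.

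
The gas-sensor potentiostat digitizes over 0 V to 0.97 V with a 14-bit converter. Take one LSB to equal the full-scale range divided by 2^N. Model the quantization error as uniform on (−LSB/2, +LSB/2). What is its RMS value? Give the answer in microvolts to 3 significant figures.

Full-scale range = 0.97 V.
LSB = 0.97 V / 2^14 = 59.204 µV.
RMS of a uniform error over width LSB is LSB/√12 = 17.1 µV.

17.1 µV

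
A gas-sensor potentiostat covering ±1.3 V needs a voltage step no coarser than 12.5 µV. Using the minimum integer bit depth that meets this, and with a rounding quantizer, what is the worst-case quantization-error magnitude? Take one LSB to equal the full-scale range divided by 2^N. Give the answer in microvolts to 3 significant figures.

Range = 1.3 − (-1.3) = 2.6 V.
Need 2^N ≥ 2.6 V / 12.5 µV = 208000 → N_min = 18.
One LSB is 2.6 V / 262144 = 9.9182 µV.
Half an LSB is 4.96 µV.

4.96 µV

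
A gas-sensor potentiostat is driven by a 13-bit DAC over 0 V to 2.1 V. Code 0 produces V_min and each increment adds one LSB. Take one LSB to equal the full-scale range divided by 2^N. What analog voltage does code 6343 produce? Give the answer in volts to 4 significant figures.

1.626 V

Full-scale range = 2.1 V. LSB = 2.1 V / 2^13.
V_out = V_min + code × LSB = 0 V + 6343 × 2.1 V / 8192
      = 0 V + 1.62601 V = 1.62601 V.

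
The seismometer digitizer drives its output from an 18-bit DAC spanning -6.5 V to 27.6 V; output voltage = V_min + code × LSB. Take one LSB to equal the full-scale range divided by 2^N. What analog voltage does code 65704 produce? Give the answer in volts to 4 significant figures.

2.047 V

The full-scale span is 27.6 − (-6.5) = 34.1 V. LSB = 34.1 V / 2^18.
V_out = -6.5 + 65704 × (34.1/262144) V
      = -6.5 V + 8.54685 V = 2.04685 V.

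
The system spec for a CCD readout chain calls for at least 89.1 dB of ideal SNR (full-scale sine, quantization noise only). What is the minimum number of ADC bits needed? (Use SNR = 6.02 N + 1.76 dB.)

6.02 N + 1.76 ≥ 89.1 gives N ≥ 14.508, so the minimum integer is 15.

15 bits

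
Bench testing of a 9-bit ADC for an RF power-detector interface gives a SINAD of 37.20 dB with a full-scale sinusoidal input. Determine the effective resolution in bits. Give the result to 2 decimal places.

5.89 bits

ENOB = (SINAD − 1.76) / 6.02 = (37.20 − 1.76) / 6.02 = 35.44 / 6.02 = 5.8870.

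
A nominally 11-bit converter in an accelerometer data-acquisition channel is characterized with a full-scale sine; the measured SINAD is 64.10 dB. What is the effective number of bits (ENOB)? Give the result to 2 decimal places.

ENOB = (SINAD − 1.76) / 6.02 = (64.10 − 1.76) / 6.02 = 62.34 / 6.02 = 10.3555.

10.36 bits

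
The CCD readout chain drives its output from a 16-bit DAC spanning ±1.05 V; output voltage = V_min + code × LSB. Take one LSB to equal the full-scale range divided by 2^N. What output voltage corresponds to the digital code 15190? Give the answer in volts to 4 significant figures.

-0.5633 V

Range = 1.05 − (-1.05) = 2.1 V. LSB = 2.1 V / 2^16.
Output = V_min + (15190/65536) × range = -1.05 + 0.231781 × 2.1 V
      = -1.05 + 0.486740 = -0.563260 V.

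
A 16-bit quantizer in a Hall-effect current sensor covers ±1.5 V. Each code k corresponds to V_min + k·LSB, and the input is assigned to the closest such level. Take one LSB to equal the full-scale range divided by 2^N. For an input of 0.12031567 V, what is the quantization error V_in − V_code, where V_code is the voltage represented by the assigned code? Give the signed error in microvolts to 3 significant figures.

+15.4 µV

Range = 1.5 − (-1.5) = 3 V. LSB = 3 V / 2^16 ≈ 45.78 µV.
(V_in − V_min)/LSB = (0.12031567 − (-1.5)) × 65536/3 = 35396.3359 → nearest code k = 35396.
V_code = V_min + k × range/2^16 = -1.5 + 35396 × 3/65536 = 0.12030029297 V.
V_in − V_code = 0.12031567 − (0.12030029297) = +15.4 µV.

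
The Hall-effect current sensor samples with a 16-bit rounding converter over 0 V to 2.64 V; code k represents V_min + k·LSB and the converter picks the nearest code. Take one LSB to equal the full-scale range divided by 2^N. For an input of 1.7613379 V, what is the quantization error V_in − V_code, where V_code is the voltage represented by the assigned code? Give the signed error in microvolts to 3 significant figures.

V_FS = 2.64 V. LSB = 2.64 V / 2^16 ≈ 40.28 µV.
(1.7613379 − (0)) / LSB = 1.7613379 × 65536/2.64 = 43723.8790. Nearest integer: k = 43724.
V_code = V_min + k × range/2^16 = 0 + 43724 × 2.64/65536 = 1.7613427734 V.
V_in − V_code = 1.7613379 − (1.7613427734) = −4.87 µV.

−4.87 µV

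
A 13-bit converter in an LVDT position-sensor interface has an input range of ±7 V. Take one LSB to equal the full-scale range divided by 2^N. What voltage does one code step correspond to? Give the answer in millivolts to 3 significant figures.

Full-scale range = 7 V − (-7 V) = 14 V.
There are 2^13 = 8192 steps.
One LSB is 14 V / 8192 = 1.71 mV.

1.71 mV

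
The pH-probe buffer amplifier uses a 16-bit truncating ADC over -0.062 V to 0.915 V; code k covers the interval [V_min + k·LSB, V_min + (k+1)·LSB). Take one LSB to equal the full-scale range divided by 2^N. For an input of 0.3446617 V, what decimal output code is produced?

27278

Span: 0.915 V − (-0.062 V) = 0.977 V. LSB = 0.977 V / 2^16 ≈ 14.91 µV.
V_in − V_min = 0.3446617 − (-0.062) = 0.4066617 V.
Divide by LSB: 0.4066617 × 65536/0.977 = 27278.3840.
Truncating gives code 27278.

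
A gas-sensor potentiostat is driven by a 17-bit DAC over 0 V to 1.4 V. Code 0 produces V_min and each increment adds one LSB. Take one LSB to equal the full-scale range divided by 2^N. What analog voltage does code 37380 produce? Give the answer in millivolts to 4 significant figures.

Range is 1.4 V. LSB = 1.4 V / 2^17.
V_out = V_min + code × LSB = 0 V + 37380 × 1.4 V / 131072
      = 0 + 0.399261 = 0.399261 V.

399.3 mV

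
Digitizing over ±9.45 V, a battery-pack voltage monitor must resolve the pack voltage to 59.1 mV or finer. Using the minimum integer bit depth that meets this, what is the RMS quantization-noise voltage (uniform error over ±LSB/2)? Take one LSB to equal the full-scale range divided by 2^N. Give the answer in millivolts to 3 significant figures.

10.7 mV

Span: 9.45 V − (-9.45 V) = 18.9 V.
Levels needed ≥ 18.9/59.1 mV = 319.8. 2^9 = 512 suffices, so N_min = 9.
Step size = 18.9/512 V = 36.914 mV.
RMS noise = LSB/√12 = 10.7 mV.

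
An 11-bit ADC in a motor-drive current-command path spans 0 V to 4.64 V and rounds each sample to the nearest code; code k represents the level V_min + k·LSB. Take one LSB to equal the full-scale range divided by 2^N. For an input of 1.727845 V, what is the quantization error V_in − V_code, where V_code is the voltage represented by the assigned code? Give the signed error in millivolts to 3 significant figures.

Span = 4.64 V. LSB = 4.64 V / 2^11 ≈ 2.266 mV.
(V_in − V_min)/LSB = (1.727845 − (0)) × 2048/4.64 = 762.6350 → nearest code k = 763.
V_code = 0 + (763/2048) × 4.64 = 1.728671875 V.
e = 1.727845 − (1.728671875) = −0.827 mV.

−0.827 mV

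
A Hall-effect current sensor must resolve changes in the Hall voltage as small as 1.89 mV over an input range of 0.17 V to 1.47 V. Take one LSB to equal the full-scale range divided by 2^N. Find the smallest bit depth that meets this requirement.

10 bits

Full-scale range = 1.47 V − (0.17 V) = 1.3 V.
Need 2^N ≥ 1.3 V / 1.89 mV = 687.8 → N_min = 10.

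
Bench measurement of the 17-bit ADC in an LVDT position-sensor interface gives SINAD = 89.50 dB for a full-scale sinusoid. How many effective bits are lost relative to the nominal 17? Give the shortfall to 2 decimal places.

2.43 bits

ENOB = (SINAD − 1.76)/6.02 = (89.50 − 1.76)/6.02 = 14.5748 bits.
17 − 14.5748 = 2.43 bits below nominal.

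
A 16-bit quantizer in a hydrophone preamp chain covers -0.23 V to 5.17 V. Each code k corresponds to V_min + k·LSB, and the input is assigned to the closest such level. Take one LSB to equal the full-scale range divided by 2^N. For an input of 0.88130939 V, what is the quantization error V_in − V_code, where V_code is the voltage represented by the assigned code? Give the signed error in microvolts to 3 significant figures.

+14.8 µV

Range = 5.17 − (-0.23) = 5.4 V. LSB = 5.4 V / 2^16 ≈ 82.40 µV.
(V_in − V_min)/LSB = (0.88130939 − (-0.23)) × 65536/5.4 = 13487.1800 → nearest code k = 13487.
V_code = -0.23 + (13487/65536) × 5.4 = 0.88129455566 V.
V_in − V_code = 0.88130939 − (0.88129455566) = +14.8 µV.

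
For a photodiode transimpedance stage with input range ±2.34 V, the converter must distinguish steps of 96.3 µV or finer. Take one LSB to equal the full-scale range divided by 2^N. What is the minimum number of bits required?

The full-scale span is 2.34 − (-2.34) = 4.68 V.
Need 2^N ≥ 4.68 V / 96.3 µV = 48600 → N_min = 16.

16 bits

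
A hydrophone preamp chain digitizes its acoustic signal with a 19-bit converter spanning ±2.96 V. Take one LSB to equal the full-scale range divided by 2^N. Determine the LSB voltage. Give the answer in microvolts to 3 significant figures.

11.3 µV

Span: 2.96 V − (-2.96 V) = 5.92 V.
There are 2^19 = 524288 steps.
Step size = 5.92/524288 V = 11.3 µV.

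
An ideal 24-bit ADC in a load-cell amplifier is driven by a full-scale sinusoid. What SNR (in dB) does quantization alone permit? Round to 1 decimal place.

146.2 dB

Ideal quantization SNR: 6.02 × 24 + 1.76 dB = 146.2 dB.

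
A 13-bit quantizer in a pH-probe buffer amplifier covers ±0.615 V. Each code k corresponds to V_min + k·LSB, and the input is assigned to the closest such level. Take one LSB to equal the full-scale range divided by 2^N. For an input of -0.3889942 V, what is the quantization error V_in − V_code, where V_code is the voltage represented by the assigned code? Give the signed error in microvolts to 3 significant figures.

+35.3 µV

Range = 0.615 − (-0.615) = 1.23 V. LSB = 1.23 V / 2^13 ≈ 150.1 µV.
(V_in − V_min)/LSB = (-0.3889942 − (-0.615)) × 8192/1.23 = 1505.2354 → nearest code k = 1505.
Reconstructed level: -0.615 + 1505 × 1.23/8192 V = -0.3890295410 V.
Error = V_in − V_code = -0.3889942 − (-0.3890295410) = +35.3 µV.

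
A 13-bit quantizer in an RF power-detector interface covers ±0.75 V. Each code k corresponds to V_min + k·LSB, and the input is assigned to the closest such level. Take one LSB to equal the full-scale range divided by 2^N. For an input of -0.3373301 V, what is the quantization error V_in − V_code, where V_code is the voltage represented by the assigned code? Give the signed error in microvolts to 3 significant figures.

−49.8 µV

Range = 0.75 − (-0.75) = 1.5 V. LSB = 1.5 V / 2^13 ≈ 183.1 µV.
Position in LSBs: (-0.3373301 − (-0.75)) × 8192/1.5 = 2253.7279; rounding gives k = 2254.
V_code = V_min + k × range/2^13 = -0.75 + 2254 × 1.5/8192 = -0.3372802734 V.
V_in − V_code = -0.3373301 − (-0.3372802734) = −49.8 µV.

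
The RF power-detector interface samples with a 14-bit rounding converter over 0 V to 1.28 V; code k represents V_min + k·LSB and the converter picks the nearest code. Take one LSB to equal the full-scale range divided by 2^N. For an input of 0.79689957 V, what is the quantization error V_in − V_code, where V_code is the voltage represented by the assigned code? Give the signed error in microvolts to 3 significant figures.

+24.6 µV

Full-scale range = 1.28 V. LSB = 1.28 V / 2^14 ≈ 78.13 µV.
(V_in − V_min)/LSB = (0.79689957 − (0)) × 16384/1.28 = 10200.3145 → nearest code k = 10200.
V_code = V_min + k × range/2^14 = 0 + 10200 × 1.28/16384 = 0.79687500000 V.
Error = V_in − V_code = 0.79689957 − (0.79687500000) = +24.6 µV.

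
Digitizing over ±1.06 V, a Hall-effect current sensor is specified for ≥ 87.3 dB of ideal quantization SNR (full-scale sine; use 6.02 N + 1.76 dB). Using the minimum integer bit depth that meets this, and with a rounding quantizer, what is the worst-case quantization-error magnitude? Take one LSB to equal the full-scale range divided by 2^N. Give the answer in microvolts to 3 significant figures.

Range = 1.06 − (-1.06) = 2.12 V.
Solving 6.02 N ≥ 87.3 − 1.76: N ≥ 14.209. Round up → N = 15.
LSB = 2.12 V ÷ 2^15 = 2.12/32768 V = 64.697 µV.
Half an LSB is 32.3 µV.

32.3 µV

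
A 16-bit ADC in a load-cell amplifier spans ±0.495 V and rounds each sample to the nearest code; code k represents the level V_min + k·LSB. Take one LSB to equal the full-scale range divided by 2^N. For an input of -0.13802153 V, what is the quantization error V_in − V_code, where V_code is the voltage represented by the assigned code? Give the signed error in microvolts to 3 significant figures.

+3.83 µV

The full-scale span is 0.495 − (-0.495) = 0.99 V. LSB = 0.99 V / 2^16 ≈ 15.11 µV.
Position in LSBs: (-0.13802153 − (-0.495)) × 65536/0.99 = 23631.2535; rounding gives k = 23631.
V_code = V_min + k × range/2^16 = -0.495 + 23631 × 0.99/65536 = -0.13802536011 V.
e = -0.13802153 − (-0.13802536011) = +3.83 µV.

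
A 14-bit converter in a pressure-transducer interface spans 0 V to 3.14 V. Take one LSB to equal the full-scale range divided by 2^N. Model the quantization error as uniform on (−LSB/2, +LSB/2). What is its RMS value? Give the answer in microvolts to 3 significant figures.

55.3 µV

Span = 3.14 V.
One LSB is 3.14 V / 16384 = 191.65 µV.
For a uniform distribution on [−LSB/2, +LSB/2], V_rms = LSB/√12 = 191.65 µV/3.4641 = 55.3 µV.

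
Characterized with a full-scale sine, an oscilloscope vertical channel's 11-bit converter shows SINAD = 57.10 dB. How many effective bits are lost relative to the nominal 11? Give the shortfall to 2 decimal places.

1.81 bits

N_eff = (57.10 − 1.76)/6.02 = 9.1927 bits.
Shortfall = 11 − 9.1927 = 1.8073 bits.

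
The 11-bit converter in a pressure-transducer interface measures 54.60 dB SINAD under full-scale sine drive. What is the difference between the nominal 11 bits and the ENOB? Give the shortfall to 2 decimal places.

ENOB = (SINAD − 1.76)/6.02 = (54.60 − 1.76)/6.02 = 8.7774 bits.
Shortfall = 11 − 8.7774 = 2.2226 bits.

2.22 bits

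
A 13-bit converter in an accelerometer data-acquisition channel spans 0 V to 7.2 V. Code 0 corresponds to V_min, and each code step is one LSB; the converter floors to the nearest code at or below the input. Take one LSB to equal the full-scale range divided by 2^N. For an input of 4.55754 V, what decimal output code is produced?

5185

Span = 7.2 V. LSB = 7.2 V / 2^13 ≈ 0.8789 mV.
V_in − V_min = 4.55754 − (0) = 4.55754 V.
Divide by LSB: 4.55754 × 8192/7.2 = 5185.4677.
Truncating gives code 5185.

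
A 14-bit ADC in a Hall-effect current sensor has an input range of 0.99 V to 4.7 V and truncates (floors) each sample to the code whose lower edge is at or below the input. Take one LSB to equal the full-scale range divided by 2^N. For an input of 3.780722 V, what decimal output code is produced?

12324

The full-scale span is 4.7 − (0.99) = 3.71 V. LSB = 3.71 V / 2^14 ≈ 226.4 µV.
(V_in − V_min) × 2^14/range = (3.780722 − (0.99)) × 16384/3.71 = 12324.310.
Floor → code = 12324.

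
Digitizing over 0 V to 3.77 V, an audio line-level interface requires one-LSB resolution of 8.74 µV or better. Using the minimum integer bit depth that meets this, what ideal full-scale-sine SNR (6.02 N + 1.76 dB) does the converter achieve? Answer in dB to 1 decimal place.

116.1 dB

Span = 3.77 V.
Need 2^N ≥ 3.77 V / 8.74 µV = 431400 → N_min = 19.
SNR = 6.02 × 19 + 1.76 = 116.14 dB.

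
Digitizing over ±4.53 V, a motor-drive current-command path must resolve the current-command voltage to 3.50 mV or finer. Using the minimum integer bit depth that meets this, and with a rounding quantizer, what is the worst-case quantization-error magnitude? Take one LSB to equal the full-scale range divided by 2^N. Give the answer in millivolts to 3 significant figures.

The full-scale span is 4.53 − (-4.53) = 9.06 V.
Levels needed ≥ 9.06/3.50 mV = 2589. 2^12 = 4096 suffices, so N_min = 12.
LSB = 9.06 V / 2^12 = 2.2119 mV.
Half an LSB is 1.11 mV.

1.11 mV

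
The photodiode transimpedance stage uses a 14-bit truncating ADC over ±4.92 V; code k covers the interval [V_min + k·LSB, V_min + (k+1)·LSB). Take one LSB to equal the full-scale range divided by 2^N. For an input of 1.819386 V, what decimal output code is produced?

11221

Span: 4.92 V − (-4.92 V) = 9.84 V. LSB = 9.84 V / 2^14 ≈ 0.6006 mV.
code = ⌊(V_in − V_min)/LSB⌋ = ⌊(V_in − V_min) × 2^14 / range⌋
     = ⌊(1.819386 − (-4.92)) × 16384 / 9.84⌋ = ⌊6.739386 × 16384/9.84⌋
     = ⌊11221.352⌋ = 11221.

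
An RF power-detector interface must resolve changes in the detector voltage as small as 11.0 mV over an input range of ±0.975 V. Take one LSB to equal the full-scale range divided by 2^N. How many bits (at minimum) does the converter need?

8 bits

Full-scale range = 0.975 V − (-0.975 V) = 1.95 V.
Levels needed ≥ 1.95/11.0 mV = 177.3. 2^8 = 256 suffices, so N_min = 8.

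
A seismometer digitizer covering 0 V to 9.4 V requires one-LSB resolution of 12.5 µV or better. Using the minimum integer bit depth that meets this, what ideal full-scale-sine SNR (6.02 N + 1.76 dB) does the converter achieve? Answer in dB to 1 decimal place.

122.2 dB

Range is 9.4 V.
Required number of levels: 9.4/12.5 µV = 752000; smallest N with 2^N ≥ that is 20.
Ideal SNR at N = 20: 6.02·20 + 1.76 = 122.2 dB.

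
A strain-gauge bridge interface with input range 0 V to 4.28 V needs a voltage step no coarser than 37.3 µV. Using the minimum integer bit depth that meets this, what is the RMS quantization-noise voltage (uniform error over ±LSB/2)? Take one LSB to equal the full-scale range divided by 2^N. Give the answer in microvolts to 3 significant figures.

Span = 4.28 V.
Levels needed ≥ 4.28/37.3 µV = 114700. 2^17 = 131072 suffices, so N_min = 17.
LSB = 4.28 V ÷ 2^17 = 4.28/131072 V = 32.654 µV.
V_rms = LSB/√12 = 9.43 µV.

9.43 µV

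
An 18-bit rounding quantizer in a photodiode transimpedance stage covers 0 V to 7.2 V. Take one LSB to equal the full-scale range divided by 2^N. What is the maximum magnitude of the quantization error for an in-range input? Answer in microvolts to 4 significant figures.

13.73 µV

V_FS = 7.2 V.
LSB = 7.2 V / 2^18 = 27.4658 µV.
Worst-case error for round-to-nearest is half an LSB: 13.73 µV.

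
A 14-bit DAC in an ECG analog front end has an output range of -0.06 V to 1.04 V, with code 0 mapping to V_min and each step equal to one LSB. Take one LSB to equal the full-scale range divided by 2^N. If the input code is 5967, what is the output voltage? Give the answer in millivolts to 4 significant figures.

340.6 mV

The full-scale span is 1.04 − (-0.06) = 1.1 V. LSB = 1.1 V / 2^14.
Output = V_min + (5967/16384) × range = -0.06 + 0.364197 × 1.1 V
      = -0.06 + 0.400616 = 0.340616 V.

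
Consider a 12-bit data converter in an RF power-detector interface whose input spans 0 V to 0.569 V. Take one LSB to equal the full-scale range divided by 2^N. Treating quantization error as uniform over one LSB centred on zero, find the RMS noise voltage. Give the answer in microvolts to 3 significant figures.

40.1 µV

Full-scale range = 0.569 V.
LSB = 0.569 V ÷ 2^12 = 0.569/4096 V = 138.92 µV.
V_rms = LSB/√12 = 138.92 µV / √12 = 40.1 µV.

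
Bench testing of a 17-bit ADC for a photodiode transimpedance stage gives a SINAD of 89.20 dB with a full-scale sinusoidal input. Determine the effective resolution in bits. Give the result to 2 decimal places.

14.52 bits

ENOB = (SINAD − 1.76) / 6.02 = (89.20 − 1.76) / 6.02 = 87.44 / 6.02 = 14.5249.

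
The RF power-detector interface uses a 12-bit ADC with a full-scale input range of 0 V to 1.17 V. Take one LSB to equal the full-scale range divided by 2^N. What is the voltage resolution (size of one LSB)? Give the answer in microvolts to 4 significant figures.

Range is 1.17 V.
2^12 = 4096 levels.
Step size = 1.17/4096 V = 285.6 µV.

285.6 µV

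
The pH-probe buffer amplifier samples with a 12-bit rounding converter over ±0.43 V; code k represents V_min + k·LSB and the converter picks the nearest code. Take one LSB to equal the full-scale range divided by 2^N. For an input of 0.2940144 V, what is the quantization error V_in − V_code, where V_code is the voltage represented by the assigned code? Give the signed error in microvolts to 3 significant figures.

+69.1 µV

The full-scale span is 0.43 − (-0.43) = 0.86 V. LSB = 0.86 V / 2^12 ≈ 210.0 µV.
Position in LSBs: (0.2940144 − (-0.43)) × 4096/0.86 = 3448.3290; rounding gives k = 3448.
Reconstructed level: -0.43 + 3448 × 0.86/4096 V = 0.2939453125 V.
V_in − V_code = 0.2940144 − (0.2939453125) = +69.1 µV.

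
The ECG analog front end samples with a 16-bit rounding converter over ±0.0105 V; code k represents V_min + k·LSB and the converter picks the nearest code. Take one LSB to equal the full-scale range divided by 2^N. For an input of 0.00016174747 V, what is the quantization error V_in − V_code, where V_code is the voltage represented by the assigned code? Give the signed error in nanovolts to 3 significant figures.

−72.0 nV

Range = 0.0105 − (-0.0105) = 0.021 V. LSB = 0.021 V / 2^16 ≈ 320.4 nV.
(V_in − V_min)/LSB = (0.00016174747 − (-0.0105)) × 65536/0.021 = 33272.7753 → nearest code k = 33273.
V_code = -0.0105 + (33273/65536) × 0.021 = 0.00016181945801 V.
Error = V_in − V_code = 0.00016174747 − (0.00016181945801) = −72.0 nV.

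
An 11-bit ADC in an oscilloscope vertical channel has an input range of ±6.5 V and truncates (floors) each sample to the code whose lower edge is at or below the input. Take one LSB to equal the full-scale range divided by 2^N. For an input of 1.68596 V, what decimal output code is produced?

Full-scale range = 6.5 V − (-6.5 V) = 13 V. LSB = 13 V / 2^11 ≈ 6.348 mV.
code = ⌊(V_in − V_min)/LSB⌋ = ⌊(V_in − V_min) × 2^11 / range⌋
     = ⌊(1.68596 − (-6.5)) × 2048 / 13⌋ = ⌊8.18596 × 2048/13⌋
     = ⌊1289.604⌋ = 1289.

1289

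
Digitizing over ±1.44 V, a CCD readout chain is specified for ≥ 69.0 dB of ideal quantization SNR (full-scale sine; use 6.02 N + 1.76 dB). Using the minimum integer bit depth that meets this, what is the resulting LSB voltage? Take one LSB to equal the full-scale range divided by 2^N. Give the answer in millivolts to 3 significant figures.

0.703 mV

The full-scale span is 1.44 − (-1.44) = 2.88 V.
Required N = ⌈(69.0 − 1.76)/6.02⌉ = ⌈11.169⌉ = 12.
LSB = 2.88 V / 2^12 = 0.703 mV.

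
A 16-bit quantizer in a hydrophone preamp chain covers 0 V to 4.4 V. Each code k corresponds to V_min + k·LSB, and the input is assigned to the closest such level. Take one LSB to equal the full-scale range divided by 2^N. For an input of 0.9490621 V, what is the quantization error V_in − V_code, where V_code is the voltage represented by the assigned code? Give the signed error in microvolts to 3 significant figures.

−10.2 µV

Range is 4.4 V. LSB = 4.4 V / 2^16 ≈ 67.14 µV.
Position in LSBs: (0.9490621 − (0)) × 65536/4.4 = 14135.8486; rounding gives k = 14136.
V_code = 0 + (14136/65536) × 4.4 = 0.94907226563 V.
V_in − V_code = 0.9490621 − (0.94907226563) = −10.2 µV.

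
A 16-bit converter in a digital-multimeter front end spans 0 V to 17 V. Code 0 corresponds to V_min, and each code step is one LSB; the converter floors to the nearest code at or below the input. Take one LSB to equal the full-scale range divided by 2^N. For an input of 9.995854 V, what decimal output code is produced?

Range is 17 V. LSB = 17 V / 2^16 ≈ 259.4 µV.
V_in − V_min = 9.995854 − (0) = 9.995854 V.
Divide by LSB: 9.995854 × 65536/17 = 38534.6052.
Truncating gives code 38534.

38534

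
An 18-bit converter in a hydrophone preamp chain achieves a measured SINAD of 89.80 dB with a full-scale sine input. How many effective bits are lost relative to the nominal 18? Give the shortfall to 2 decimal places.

Effective bits = (89.80 − 1.76)/6.02 = 14.6246.
Lost resolution: 18 − 14.6246 = 3.3754 bits.

3.38 bits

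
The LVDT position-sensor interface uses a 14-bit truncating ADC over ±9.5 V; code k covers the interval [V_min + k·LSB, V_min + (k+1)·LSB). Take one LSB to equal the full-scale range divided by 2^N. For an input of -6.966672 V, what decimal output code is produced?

2184

Range = 9.5 − (-9.5) = 19 V. LSB = 19 V / 2^14 ≈ 1.160 mV.
V_in − V_min = -6.966672 − (-9.5) = 2.533328 V.
Divide by LSB: 2.533328 × 16384/19 = 2184.5287.
Truncating gives code 2184.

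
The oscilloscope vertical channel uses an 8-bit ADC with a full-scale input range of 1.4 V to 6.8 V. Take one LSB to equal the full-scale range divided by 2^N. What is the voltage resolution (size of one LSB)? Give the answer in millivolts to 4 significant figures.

Range = 6.8 − (1.4) = 5.4 V.
There are 2^8 = 256 steps.
LSB = 5.4 V ÷ 2^8 = 5.4/256 V = 21.09 mV.

21.09 mV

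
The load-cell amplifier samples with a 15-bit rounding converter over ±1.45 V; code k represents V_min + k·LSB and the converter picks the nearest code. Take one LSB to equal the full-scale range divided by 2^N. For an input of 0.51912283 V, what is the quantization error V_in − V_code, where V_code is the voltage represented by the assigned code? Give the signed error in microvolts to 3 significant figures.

−23.9 µV

Span: 1.45 V − (-1.45 V) = 2.9 V. LSB = 2.9 V / 2^15 ≈ 88.50 µV.
Position in LSBs: (0.51912283 − (-1.45)) × 32768/2.9 = 22249.7300; rounding gives k = 22250.
Reconstructed level: -1.45 + 22250 × 2.9/32768 V = 0.51914672852 V.
Error = V_in − V_code = 0.51912283 − (0.51914672852) = −23.9 µV.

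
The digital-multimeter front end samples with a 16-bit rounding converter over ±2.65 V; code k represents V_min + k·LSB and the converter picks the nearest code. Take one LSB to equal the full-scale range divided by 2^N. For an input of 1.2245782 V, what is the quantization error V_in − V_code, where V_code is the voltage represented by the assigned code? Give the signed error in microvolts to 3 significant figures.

+20.7 µV

Range = 2.65 − (-2.65) = 5.3 V. LSB = 5.3 V / 2^16 ≈ 80.87 µV.
(1.2245782 − (-2.65)) / LSB = 3.8745782 × 65536/5.3 = 47910.2560. Nearest integer: k = 47910.
Reconstructed level: -2.65 + 47910 × 5.3/65536 V = 1.2245574951 V.
e = 1.2245782 − (1.2245574951) = +20.7 µV.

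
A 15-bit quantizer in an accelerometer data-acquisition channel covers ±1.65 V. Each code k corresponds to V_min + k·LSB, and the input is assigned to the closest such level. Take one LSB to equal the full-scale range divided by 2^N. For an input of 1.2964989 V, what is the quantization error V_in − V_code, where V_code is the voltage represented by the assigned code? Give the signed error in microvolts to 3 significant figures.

Full-scale range = 1.65 V − (-1.65 V) = 3.3 V. LSB = 3.3 V / 2^15 ≈ 100.7 µV.
(1.2964989 − (-1.65)) / LSB = 2.9464989 × 32768/3.3 = 29257.8412. Nearest integer: k = 29258.
Reconstructed level: -1.65 + 29258 × 3.3/32768 V = 1.2965148926 V.
V_in − V_code = 1.2964989 − (1.2965148926) = −16.0 µV.

−16.0 µV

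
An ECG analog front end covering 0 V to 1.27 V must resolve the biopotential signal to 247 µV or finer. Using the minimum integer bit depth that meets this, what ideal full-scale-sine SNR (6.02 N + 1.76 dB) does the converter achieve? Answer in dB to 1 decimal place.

80.0 dB

Span = 1.27 V.
1.27 V / 247 µV = 5142. Since 2^12 = 4096 and 2^13 = 8192, N = 13.
SNR = 6.02 × 13 + 1.76 = 80.02 dB.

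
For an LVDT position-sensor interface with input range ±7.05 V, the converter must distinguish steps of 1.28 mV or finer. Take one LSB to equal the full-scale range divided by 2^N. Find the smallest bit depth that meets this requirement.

14 bits

The full-scale span is 7.05 − (-7.05) = 14.1 V.
14.1 V / 1.28 mV = 11020. Since 2^13 = 8192 and 2^14 = 16384, N = 14.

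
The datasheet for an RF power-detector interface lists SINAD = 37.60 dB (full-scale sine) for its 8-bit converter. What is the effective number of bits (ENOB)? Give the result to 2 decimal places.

5.95 bits

Inverting SNR = 6.02 N + 1.76: N_eff = (37.60 − 1.76)/6.02 = 5.9535.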